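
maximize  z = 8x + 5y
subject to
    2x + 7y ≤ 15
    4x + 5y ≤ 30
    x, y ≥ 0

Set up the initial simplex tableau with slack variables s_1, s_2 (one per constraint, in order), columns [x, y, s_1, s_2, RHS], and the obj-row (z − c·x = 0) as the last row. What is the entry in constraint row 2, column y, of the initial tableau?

Constraint 2 has coefficient 5 on y.

5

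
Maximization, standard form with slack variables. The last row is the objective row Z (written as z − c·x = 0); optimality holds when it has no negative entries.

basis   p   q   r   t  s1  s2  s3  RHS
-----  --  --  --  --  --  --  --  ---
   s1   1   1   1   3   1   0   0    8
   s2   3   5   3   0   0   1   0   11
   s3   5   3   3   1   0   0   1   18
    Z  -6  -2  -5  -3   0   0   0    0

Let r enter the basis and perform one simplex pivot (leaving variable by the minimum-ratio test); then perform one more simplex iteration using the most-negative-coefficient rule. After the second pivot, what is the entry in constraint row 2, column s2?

1/3

Ratio test on column r — row 1: 8/1 = 8; row 2: 11/3 = 11/3; row 3: 18/3 = 6. Minimum is 11/3 at row 2 (s2 leaves); pivot element 3.
Divide row 2 by 3; eliminate column r from the other rows.
Second iteration: most negative Z-row entry is -3 in column t, so t enters.
Ratio test on column t — row 1: (13/3)/3 = 13/9; row 2: entry 0 ≤ 0; row 3: 7/1 = 7. Minimum is 13/9 at row 1 (s1 leaves); pivot element 3.
Divide row 1 by 3; eliminate column t from the other rows.
After both pivots, the entry at constraint row 2, column s2 is 1/3.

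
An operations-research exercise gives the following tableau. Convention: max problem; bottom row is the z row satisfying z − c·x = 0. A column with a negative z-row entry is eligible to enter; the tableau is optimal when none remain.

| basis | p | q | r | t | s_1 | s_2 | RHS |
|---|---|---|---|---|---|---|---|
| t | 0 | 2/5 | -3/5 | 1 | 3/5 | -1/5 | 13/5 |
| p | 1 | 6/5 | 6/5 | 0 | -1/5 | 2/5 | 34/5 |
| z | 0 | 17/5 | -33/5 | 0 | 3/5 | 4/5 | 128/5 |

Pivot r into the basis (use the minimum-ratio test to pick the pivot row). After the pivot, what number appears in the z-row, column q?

Ratio test on column r — row 1: entry -3/5 ≤ 0; row 2: (34/5)/(6/5) = 17/3. Minimum is 17/3 at row 2 (p leaves); pivot element 6/5.
Divide row 2 by 6/5; eliminate column r from the other rows.
z-row update in column q: 17/5 − (-33/5)·1 = 10.

10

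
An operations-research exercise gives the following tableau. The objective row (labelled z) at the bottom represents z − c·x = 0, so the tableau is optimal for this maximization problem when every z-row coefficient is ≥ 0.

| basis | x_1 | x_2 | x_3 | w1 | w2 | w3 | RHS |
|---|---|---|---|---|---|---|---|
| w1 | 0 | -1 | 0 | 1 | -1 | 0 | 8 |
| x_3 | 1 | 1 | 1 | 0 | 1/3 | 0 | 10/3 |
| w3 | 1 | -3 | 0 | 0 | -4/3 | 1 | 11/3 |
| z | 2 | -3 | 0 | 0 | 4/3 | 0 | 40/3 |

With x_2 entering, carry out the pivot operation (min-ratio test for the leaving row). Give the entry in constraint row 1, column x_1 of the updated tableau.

1

Ratio test on column x_2 — row 1: entry -1 ≤ 0; row 2: (10/3)/1 = 10/3; row 3: entry -3 ≤ 0. Minimum is 10/3 at row 2 (x_3 leaves); pivot element 1.
Divide row 2 by 1; eliminate column x_2 from the other rows.
Row 1 update in column x_1: 0 − (-1)·1 = 1.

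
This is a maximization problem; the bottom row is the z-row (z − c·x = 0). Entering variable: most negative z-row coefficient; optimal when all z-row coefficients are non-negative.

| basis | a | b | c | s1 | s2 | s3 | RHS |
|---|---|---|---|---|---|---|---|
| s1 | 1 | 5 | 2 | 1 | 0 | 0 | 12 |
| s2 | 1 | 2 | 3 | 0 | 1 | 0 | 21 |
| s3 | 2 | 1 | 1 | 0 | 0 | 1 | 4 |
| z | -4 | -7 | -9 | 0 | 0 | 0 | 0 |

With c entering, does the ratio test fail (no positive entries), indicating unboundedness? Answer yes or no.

no

Column c has positive entries in row(s) 1, 2, 3, so the ratio test bounds it — not unbounded.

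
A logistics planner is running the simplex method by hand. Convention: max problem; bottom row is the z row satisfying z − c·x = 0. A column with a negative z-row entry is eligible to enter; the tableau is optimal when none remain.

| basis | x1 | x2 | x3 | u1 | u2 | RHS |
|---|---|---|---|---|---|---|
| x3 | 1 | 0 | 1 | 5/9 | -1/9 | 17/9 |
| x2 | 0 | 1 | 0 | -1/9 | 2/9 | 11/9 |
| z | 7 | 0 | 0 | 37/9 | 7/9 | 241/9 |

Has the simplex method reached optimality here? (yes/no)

yes

Every z-row coefficient is ≥ 0, so the tableau is optimal.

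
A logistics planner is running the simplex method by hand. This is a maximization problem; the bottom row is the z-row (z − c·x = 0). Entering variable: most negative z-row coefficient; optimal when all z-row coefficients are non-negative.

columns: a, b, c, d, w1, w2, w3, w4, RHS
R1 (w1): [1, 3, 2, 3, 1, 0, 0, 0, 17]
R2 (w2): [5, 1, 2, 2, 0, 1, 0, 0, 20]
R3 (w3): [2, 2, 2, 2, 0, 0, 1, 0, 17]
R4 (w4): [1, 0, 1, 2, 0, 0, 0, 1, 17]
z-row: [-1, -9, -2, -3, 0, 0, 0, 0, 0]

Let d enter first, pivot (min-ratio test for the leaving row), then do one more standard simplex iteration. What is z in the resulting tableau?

Ratio test on column d — row 1: 17/3 = 17/3; row 2: 20/2 = 10; row 3: 17/2 = 17/2; row 4: 17/2 = 17/2. Minimum is 17/3 at row 1 (w1 leaves); pivot element 3.
Pivot on row 1; the z-row RHS becomes 0 − (-3)·(17/3) = 17.
Next entering variable (most negative z-row entry -6): b.
Ratio test on column b — row 1: (17/3)/1 = 17/3; row 2: entry -1 ≤ 0; row 3: entry 0 ≤ 0; row 4: entry -2 ≤ 0. Minimum is 17/3 at row 1 (d leaves); pivot element 1.
After the second pivot the z-row RHS is 17 − (-6)·(17/3) = 51.

51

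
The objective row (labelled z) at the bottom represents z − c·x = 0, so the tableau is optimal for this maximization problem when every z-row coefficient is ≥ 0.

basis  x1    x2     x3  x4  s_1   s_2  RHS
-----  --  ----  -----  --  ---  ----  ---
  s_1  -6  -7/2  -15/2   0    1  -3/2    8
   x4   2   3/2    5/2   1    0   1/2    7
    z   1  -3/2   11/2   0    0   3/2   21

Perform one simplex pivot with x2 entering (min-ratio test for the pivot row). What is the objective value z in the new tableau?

28

Ratio test on column x2 — row 1: entry -7/2 ≤ 0; row 2: 7/(3/2) = 14/3. Minimum is 14/3 at row 2 (x4 leaves); pivot element 3/2.
Pivot on row 2; the z-row RHS becomes 21 − (-3/2)·(14/3) = 28.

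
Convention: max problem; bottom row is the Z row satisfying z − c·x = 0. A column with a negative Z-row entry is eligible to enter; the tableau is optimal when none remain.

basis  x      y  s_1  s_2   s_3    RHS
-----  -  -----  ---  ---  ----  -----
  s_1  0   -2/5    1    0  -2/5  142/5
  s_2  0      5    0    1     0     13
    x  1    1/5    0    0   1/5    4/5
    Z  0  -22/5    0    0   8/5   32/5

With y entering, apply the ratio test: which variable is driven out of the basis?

Column y entries and ratios — s_1: -2/5 ≤ 0, skip; s_2: 13/5 = 13/5; x: (4/5)/(1/5) = 4.
Smallest ratio is 13/5 in the row of s_2, so s_2 leaves.

s_2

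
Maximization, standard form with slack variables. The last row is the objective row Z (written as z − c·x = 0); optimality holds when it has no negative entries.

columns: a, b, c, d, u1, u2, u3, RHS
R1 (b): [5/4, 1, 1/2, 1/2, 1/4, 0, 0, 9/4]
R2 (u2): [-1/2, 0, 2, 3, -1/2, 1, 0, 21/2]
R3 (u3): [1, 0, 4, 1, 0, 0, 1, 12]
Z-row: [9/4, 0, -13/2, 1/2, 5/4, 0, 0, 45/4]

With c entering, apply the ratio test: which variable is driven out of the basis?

Column c entries and ratios — b: (9/4)/(1/2) = 9/2; u2: (21/2)/2 = 21/4; u3: 12/4 = 3.
Smallest ratio is 3 in the row of u3, so u3 leaves.

u3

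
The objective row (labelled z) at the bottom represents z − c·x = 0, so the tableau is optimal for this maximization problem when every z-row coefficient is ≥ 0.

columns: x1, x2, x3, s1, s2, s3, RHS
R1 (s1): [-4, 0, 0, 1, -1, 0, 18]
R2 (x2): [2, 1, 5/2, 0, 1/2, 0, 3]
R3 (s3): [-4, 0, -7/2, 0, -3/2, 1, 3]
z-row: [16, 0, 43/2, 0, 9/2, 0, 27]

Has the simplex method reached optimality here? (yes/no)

yes

Every z-row coefficient is ≥ 0, so the tableau is optimal.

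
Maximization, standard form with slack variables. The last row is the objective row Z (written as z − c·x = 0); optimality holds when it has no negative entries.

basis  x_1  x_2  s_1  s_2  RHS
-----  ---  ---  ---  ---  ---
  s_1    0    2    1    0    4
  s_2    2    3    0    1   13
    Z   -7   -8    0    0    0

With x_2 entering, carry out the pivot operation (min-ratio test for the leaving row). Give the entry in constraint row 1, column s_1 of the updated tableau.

Ratio test on column x_2 — row 1: 4/2 = 2; row 2: 13/3 = 13/3. Minimum is 2 at row 1 (s_1 leaves); pivot element 2.
Divide row 1 by 2; eliminate column x_2 from the other rows.
In the new row 1, the s_1 entry is the old entry divided by the pivot: 1/2 = 1/2.

1/2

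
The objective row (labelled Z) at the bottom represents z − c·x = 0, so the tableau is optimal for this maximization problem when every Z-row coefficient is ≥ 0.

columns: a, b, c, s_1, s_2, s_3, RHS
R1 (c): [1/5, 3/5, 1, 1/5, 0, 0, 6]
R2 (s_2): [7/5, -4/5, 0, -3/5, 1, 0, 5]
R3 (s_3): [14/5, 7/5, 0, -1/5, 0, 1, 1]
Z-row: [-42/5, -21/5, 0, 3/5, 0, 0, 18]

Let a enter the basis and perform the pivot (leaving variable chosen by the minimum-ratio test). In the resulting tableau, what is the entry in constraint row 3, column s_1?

Ratio test on column a — row 1: 6/(1/5) = 30; row 2: 5/(7/5) = 25/7; row 3: 1/(14/5) = 5/14. Minimum is 5/14 at row 3 (s_3 leaves); pivot element 14/5.
Divide row 3 by 14/5; eliminate column a from the other rows.
In the new row 3, the s_1 entry is the old entry divided by the pivot: (-1/5)/(14/5) = -1/14.

-1/14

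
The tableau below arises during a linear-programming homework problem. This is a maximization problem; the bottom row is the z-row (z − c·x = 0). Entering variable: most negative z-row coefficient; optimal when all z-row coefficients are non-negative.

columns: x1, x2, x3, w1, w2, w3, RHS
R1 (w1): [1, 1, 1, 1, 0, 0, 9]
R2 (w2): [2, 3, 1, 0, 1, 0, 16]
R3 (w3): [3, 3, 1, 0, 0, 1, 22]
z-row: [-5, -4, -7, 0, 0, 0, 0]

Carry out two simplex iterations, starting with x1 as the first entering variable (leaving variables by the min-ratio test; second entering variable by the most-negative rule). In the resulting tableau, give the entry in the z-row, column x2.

Ratio test on column x1 — row 1: 9/1 = 9; row 2: 16/2 = 8; row 3: 22/3 = 22/3. Minimum is 22/3 at row 3 (w3 leaves); pivot element 3.
Divide row 3 by 3; eliminate column x1 from the other rows.
Second iteration: most negative z-row entry is -16/3 in column x3, so x3 enters.
Ratio test on column x3 — row 1: (5/3)/(2/3) = 5/2; row 2: (4/3)/(1/3) = 4; row 3: (22/3)/(1/3) = 22. Minimum is 5/2 at row 1 (w1 leaves); pivot element 2/3.
Divide row 1 by 2/3; eliminate column x3 from the other rows.
After both pivots, the entry at the z-row, column x2 is 1.

1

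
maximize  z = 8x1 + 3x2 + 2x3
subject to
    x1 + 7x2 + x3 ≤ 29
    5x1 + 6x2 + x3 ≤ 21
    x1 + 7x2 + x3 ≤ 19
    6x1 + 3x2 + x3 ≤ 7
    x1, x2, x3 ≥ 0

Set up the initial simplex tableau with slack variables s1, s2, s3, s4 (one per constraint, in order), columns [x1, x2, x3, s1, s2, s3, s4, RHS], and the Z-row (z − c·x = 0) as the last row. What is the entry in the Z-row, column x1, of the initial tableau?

The Z-row carries the negated objective coefficients: the x1 entry is -8.

-8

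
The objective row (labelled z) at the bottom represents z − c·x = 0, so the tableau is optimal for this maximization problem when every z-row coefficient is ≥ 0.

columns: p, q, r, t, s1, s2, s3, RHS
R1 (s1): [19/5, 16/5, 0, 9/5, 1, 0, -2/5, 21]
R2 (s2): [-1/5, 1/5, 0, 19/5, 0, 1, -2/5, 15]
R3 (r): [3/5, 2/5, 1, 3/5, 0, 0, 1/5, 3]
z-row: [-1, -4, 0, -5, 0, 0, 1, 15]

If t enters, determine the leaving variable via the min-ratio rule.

s2

Column t entries and ratios — s1: 21/(9/5) = 35/3; s2: 15/(19/5) = 75/19; r: 3/(3/5) = 5.
Smallest ratio is 75/19 in the row of s2, so s2 leaves.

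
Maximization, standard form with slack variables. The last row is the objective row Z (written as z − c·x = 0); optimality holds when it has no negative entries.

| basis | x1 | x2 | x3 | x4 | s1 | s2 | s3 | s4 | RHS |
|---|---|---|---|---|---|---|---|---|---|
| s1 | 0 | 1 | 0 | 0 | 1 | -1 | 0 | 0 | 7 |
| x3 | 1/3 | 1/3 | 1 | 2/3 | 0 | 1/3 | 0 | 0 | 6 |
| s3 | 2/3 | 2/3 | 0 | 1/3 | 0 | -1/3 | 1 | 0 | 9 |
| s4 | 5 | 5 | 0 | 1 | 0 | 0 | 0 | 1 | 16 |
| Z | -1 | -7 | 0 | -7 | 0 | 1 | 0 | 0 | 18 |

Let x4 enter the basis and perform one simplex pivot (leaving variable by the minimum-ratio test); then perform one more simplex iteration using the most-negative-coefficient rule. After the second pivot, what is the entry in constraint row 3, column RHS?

47/9

Ratio test on column x4 — row 1: entry 0 ≤ 0; row 2: 6/(2/3) = 9; row 3: 9/(1/3) = 27; row 4: 16/1 = 16. Minimum is 9 at row 2 (x3 leaves); pivot element 2/3.
Divide row 2 by 2/3; eliminate column x4 from the other rows.
Second iteration: most negative Z-row entry is -7/2 in column x2, so x2 enters.
Ratio test on column x2 — row 1: 7/1 = 7; row 2: 9/(1/2) = 18; row 3: 6/(1/2) = 12; row 4: 7/(9/2) = 14/9. Minimum is 14/9 at row 4 (s4 leaves); pivot element 9/2.
Divide row 4 by 9/2; eliminate column x2 from the other rows.
After both pivots, the entry at constraint row 3, column RHS is 47/9.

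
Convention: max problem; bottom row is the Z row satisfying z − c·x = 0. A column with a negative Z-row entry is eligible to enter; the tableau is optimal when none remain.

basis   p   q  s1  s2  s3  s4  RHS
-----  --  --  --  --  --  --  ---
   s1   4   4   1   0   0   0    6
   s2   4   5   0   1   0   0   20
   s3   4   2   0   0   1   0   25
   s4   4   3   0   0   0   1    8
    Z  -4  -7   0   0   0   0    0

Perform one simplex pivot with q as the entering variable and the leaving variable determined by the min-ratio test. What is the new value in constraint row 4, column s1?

-3/4

Ratio test on column q — row 1: 6/4 = 3/2; row 2: 20/5 = 4; row 3: 25/2 = 25/2; row 4: 8/3 = 8/3. Minimum is 3/2 at row 1 (s1 leaves); pivot element 4.
Divide row 1 by 4; eliminate column q from the other rows.
Row 4 update in column s1: 0 − 3·(1/4) = -3/4.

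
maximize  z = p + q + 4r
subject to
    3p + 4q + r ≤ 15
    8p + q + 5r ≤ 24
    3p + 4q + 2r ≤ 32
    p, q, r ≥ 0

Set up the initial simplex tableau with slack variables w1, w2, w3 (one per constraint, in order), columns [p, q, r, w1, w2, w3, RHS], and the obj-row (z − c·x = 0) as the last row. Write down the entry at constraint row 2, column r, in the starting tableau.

Constraint 2 has coefficient 5 on r.

5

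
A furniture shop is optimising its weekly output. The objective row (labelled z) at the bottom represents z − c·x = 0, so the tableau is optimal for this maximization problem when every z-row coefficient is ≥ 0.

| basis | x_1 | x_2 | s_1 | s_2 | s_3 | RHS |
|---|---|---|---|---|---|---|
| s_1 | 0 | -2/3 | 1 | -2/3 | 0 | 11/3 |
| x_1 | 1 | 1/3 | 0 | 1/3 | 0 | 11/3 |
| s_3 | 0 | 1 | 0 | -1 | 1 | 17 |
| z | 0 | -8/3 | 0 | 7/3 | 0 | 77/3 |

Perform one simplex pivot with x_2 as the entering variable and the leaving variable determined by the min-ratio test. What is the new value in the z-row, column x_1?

Ratio test on column x_2 — row 1: entry -2/3 ≤ 0; row 2: (11/3)/(1/3) = 11; row 3: 17/1 = 17. Minimum is 11 at row 2 (x_1 leaves); pivot element 1/3.
Divide row 2 by 1/3; eliminate column x_2 from the other rows.
z-row update in column x_1: 0 − (-8/3)·3 = 8.

8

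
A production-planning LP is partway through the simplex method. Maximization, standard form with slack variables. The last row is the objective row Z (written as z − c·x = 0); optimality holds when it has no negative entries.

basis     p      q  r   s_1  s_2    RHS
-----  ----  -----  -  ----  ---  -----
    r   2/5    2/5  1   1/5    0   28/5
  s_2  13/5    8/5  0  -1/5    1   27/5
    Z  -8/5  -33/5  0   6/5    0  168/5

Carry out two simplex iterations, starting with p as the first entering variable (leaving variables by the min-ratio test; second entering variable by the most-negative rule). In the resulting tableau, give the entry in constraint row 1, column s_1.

1/4

Ratio test on column p — row 1: (28/5)/(2/5) = 14; row 2: (27/5)/(13/5) = 27/13. Minimum is 27/13 at row 2 (s_2 leaves); pivot element 13/5.
Divide row 2 by 13/5; eliminate column p from the other rows.
Second iteration: most negative Z-row entry is -73/13 in column q, so q enters.
Ratio test on column q — row 1: (62/13)/(2/13) = 31; row 2: (27/13)/(8/13) = 27/8. Minimum is 27/8 at row 2 (p leaves); pivot element 8/13.
Divide row 2 by 8/13; eliminate column q from the other rows.
After both pivots, the entry at constraint row 1, column s_1 is 1/4.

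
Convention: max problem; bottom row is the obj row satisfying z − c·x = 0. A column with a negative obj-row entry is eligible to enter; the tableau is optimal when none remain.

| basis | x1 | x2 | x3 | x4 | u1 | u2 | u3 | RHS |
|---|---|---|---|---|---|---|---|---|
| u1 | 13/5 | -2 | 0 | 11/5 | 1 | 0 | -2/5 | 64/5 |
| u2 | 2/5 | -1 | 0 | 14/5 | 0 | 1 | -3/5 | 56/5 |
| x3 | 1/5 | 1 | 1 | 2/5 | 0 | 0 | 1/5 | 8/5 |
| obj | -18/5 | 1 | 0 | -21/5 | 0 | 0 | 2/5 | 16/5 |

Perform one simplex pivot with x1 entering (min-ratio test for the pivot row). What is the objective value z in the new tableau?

Ratio test on column x1 — row 1: (64/5)/(13/5) = 64/13; row 2: (56/5)/(2/5) = 28; row 3: (8/5)/(1/5) = 8. Minimum is 64/13 at row 1 (u1 leaves); pivot element 13/5.
Pivot on row 1; the obj-row RHS becomes 16/5 − (-18/5)·(64/13) = 272/13.

272/13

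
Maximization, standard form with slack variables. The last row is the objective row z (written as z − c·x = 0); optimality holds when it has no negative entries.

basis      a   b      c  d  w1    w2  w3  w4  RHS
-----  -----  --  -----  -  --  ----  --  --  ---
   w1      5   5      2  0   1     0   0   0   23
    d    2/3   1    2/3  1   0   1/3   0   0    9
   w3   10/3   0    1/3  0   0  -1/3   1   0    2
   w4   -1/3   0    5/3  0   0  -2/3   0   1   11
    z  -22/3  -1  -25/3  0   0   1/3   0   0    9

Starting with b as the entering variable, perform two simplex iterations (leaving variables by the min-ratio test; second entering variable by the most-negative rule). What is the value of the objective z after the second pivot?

306/5

Ratio test on column b — row 1: 23/5 = 23/5; row 2: 9/1 = 9; row 3: entry 0 ≤ 0; row 4: entry 0 ≤ 0. Minimum is 23/5 at row 1 (w1 leaves); pivot element 5.
Pivot on row 1; the z-row RHS becomes 9 − (-1)·(23/5) = 68/5.
Next entering variable (most negative z-row entry -119/15): c.
Ratio test on column c — row 1: (23/5)/(2/5) = 23/2; row 2: (22/5)/(4/15) = 33/2; row 3: 2/(1/3) = 6; row 4: 11/(5/3) = 33/5. Minimum is 6 at row 3 (w3 leaves); pivot element 1/3.
After the second pivot the z-row RHS is 68/5 − (-119/15)·6 = 306/5.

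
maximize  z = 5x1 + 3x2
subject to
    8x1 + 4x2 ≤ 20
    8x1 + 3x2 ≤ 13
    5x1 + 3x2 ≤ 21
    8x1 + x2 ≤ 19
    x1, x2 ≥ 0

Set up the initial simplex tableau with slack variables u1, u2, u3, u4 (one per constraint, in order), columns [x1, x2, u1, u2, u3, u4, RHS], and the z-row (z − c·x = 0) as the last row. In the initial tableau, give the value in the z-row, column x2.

-3

The z-row carries the negated objective coefficients: the x2 entry is -3.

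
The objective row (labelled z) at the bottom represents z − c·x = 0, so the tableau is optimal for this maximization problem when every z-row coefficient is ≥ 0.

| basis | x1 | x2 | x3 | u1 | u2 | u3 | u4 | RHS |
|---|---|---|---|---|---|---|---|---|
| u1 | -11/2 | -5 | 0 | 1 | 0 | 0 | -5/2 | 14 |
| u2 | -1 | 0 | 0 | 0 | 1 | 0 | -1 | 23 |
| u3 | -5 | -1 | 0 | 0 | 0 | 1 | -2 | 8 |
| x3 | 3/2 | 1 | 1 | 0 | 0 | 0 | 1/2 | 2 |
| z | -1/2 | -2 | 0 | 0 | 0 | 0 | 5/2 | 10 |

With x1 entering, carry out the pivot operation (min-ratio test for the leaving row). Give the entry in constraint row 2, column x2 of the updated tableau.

Ratio test on column x1 — row 1: entry -11/2 ≤ 0; row 2: entry -1 ≤ 0; row 3: entry -5 ≤ 0; row 4: 2/(3/2) = 4/3. Minimum is 4/3 at row 4 (x3 leaves); pivot element 3/2.
Divide row 4 by 3/2; eliminate column x1 from the other rows.
Row 2 update in column x2: 0 − (-1)·(2/3) = 2/3.

2/3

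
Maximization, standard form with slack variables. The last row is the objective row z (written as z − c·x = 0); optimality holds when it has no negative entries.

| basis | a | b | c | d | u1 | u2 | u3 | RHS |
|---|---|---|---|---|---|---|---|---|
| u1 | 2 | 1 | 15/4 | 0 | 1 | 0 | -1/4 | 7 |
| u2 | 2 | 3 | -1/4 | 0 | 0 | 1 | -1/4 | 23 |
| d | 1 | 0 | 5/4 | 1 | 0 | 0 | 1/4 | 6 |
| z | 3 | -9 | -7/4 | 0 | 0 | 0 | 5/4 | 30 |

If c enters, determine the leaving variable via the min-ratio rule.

u1

Column c entries and ratios — u1: 7/(15/4) = 28/15; u2: -1/4 ≤ 0, skip; d: 6/(5/4) = 24/5.
Smallest ratio is 28/15 in the row of u1, so u1 leaves.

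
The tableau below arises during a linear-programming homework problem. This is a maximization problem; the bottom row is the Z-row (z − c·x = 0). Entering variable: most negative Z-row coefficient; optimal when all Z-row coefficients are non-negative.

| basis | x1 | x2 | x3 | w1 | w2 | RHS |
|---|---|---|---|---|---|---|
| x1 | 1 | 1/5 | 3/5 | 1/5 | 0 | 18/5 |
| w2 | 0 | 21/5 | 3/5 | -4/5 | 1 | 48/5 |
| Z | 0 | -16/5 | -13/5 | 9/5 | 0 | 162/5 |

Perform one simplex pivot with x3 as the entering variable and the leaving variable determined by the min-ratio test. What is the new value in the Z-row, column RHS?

Ratio test on column x3 — row 1: (18/5)/(3/5) = 6; row 2: (48/5)/(3/5) = 16. Minimum is 6 at row 1 (x1 leaves); pivot element 3/5.
Divide row 1 by 3/5; eliminate column x3 from the other rows.
Z-row update in column RHS: 162/5 − (-13/5)·6 = 48.

48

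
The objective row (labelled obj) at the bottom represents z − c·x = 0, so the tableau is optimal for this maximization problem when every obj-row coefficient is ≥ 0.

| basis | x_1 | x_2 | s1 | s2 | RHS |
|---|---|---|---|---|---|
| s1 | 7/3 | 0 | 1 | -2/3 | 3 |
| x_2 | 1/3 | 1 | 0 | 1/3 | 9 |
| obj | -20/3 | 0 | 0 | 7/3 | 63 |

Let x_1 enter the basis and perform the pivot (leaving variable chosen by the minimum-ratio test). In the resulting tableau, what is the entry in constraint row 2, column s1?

Ratio test on column x_1 — row 1: 3/(7/3) = 9/7; row 2: 9/(1/3) = 27. Minimum is 9/7 at row 1 (s1 leaves); pivot element 7/3.
Divide row 1 by 7/3; eliminate column x_1 from the other rows.
Row 2 update in column s1: 0 − (1/3)·(3/7) = -1/7.

-1/7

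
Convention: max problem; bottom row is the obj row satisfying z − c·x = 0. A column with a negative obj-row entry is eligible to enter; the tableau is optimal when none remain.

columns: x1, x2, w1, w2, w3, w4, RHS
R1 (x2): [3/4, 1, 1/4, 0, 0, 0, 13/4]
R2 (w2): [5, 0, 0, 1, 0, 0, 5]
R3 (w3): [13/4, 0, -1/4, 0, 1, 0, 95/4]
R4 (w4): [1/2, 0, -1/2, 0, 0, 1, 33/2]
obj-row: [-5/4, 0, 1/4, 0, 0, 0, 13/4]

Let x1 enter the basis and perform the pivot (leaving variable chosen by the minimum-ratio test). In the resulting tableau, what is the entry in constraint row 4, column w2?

Ratio test on column x1 — row 1: (13/4)/(3/4) = 13/3; row 2: 5/5 = 1; row 3: (95/4)/(13/4) = 95/13; row 4: (33/2)/(1/2) = 33. Minimum is 1 at row 2 (w2 leaves); pivot element 5.
Divide row 2 by 5; eliminate column x1 from the other rows.
Row 4 update in column w2: 0 − (1/2)·(1/5) = -1/10.

-1/10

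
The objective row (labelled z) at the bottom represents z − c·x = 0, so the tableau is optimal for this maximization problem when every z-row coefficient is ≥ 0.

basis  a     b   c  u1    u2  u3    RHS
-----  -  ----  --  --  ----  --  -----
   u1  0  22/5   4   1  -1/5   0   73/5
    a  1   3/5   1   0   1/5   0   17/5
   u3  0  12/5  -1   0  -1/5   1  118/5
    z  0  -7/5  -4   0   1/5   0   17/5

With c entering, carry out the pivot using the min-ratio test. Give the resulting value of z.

17

Ratio test on column c — row 1: (73/5)/4 = 73/20; row 2: (17/5)/1 = 17/5; row 3: entry -1 ≤ 0. Minimum is 17/5 at row 2 (a leaves); pivot element 1.
Pivot on row 2; the z-row RHS becomes 17/5 − (-4)·(17/5) = 17.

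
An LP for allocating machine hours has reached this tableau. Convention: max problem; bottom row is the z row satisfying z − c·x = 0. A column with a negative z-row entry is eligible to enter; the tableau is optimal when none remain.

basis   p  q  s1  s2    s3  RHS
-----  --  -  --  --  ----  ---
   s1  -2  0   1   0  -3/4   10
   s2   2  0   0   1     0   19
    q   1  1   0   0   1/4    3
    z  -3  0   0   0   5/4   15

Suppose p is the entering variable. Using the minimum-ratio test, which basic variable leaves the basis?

Column p entries and ratios — s1: -2 ≤ 0, skip; s2: 19/2 = 19/2; q: 3/1 = 3.
Smallest ratio is 3 in the row of q, so q leaves.

q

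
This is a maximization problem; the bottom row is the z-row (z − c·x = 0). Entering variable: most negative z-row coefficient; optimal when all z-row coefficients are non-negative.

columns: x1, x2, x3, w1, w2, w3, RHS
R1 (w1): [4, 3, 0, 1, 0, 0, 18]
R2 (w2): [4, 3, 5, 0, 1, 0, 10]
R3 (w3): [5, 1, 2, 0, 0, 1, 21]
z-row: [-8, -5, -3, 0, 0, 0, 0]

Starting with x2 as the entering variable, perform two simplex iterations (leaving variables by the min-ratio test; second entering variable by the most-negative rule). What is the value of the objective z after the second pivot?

Ratio test on column x2 — row 1: 18/3 = 6; row 2: 10/3 = 10/3; row 3: 21/1 = 21. Minimum is 10/3 at row 2 (w2 leaves); pivot element 3.
Pivot on row 2; the z-row RHS becomes 0 − (-5)·(10/3) = 50/3.
Next entering variable (most negative z-row entry -4/3): x1.
Ratio test on column x1 — row 1: entry 0 ≤ 0; row 2: (10/3)/(4/3) = 5/2; row 3: (53/3)/(11/3) = 53/11. Minimum is 5/2 at row 2 (x2 leaves); pivot element 4/3.
After the second pivot the z-row RHS is 50/3 − (-4/3)·(5/2) = 20.

20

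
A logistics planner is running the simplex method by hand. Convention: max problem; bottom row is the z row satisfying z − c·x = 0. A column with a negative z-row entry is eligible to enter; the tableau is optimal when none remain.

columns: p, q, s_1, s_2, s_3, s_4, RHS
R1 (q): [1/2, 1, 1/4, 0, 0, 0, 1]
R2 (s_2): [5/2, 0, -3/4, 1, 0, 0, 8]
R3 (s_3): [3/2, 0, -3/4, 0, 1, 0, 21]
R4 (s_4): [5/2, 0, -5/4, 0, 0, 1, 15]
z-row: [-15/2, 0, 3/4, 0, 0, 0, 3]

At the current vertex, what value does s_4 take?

s_4 is basic (row 4); its value is the RHS of that row, 15.

15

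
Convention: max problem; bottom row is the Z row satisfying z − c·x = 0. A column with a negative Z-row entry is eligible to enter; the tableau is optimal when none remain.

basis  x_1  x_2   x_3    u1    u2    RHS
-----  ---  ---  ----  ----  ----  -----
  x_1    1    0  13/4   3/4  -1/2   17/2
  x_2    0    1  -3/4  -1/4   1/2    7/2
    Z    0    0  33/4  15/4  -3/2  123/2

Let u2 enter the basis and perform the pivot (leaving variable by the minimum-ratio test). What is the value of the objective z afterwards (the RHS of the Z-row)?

Ratio test on column u2 — row 1: entry -1/2 ≤ 0; row 2: (7/2)/(1/2) = 7. Minimum is 7 at row 2 (x_2 leaves); pivot element 1/2.
Pivot on row 2; the Z-row RHS becomes 123/2 − (-3/2)·7 = 72.

72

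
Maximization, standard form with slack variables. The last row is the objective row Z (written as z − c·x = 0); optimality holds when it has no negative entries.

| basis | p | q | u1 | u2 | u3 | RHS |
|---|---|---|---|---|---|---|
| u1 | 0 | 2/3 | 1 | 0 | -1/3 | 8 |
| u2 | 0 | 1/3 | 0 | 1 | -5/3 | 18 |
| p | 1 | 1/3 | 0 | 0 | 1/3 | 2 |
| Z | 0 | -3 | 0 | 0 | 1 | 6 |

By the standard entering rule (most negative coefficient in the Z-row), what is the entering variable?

q

Negative Z-row entries: q: -3.
The most negative is -3 in column q, so q enters.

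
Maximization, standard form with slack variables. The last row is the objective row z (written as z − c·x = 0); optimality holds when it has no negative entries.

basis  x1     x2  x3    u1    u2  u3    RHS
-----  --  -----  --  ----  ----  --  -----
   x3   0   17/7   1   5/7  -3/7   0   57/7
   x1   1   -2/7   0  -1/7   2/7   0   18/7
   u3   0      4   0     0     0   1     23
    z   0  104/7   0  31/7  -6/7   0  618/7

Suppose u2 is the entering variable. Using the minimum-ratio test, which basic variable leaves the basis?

x1

Column u2 entries and ratios — x3: -3/7 ≤ 0, skip; x1: (18/7)/(2/7) = 9; u3: 0 ≤ 0, skip.
Smallest ratio is 9 in the row of x1, so x1 leaves.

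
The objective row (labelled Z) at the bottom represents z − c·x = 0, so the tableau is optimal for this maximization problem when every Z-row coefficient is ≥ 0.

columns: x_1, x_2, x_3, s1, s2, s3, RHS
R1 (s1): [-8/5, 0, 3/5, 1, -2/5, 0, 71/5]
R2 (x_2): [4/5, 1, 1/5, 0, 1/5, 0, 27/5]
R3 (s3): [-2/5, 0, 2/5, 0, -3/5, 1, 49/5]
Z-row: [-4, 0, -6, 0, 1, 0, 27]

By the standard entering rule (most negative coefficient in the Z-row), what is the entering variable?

Negative Z-row entries: x_1: -4, x_3: -6.
The most negative is -6 in column x_3, so x_3 enters.

x_3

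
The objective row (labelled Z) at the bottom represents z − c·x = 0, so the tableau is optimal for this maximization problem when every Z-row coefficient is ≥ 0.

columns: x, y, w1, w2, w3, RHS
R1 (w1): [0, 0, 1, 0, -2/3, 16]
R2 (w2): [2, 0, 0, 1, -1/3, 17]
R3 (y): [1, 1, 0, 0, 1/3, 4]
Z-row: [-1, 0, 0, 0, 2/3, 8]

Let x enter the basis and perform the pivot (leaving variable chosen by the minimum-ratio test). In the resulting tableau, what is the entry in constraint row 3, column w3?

Ratio test on column x — row 1: entry 0 ≤ 0; row 2: 17/2 = 17/2; row 3: 4/1 = 4. Minimum is 4 at row 3 (y leaves); pivot element 1.
Divide row 3 by 1; eliminate column x from the other rows.
In the new row 3, the w3 entry is the old entry divided by the pivot: (1/3)/1 = 1/3.

1/3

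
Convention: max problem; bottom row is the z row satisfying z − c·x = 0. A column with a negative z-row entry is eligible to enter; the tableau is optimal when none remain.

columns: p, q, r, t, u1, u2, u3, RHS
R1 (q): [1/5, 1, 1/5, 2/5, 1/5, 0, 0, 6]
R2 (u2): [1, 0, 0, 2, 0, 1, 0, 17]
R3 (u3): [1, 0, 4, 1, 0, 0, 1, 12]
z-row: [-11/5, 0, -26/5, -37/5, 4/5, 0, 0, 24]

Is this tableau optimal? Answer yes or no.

The z-row has a negative entry -37/5 in column t, so it is not optimal.

no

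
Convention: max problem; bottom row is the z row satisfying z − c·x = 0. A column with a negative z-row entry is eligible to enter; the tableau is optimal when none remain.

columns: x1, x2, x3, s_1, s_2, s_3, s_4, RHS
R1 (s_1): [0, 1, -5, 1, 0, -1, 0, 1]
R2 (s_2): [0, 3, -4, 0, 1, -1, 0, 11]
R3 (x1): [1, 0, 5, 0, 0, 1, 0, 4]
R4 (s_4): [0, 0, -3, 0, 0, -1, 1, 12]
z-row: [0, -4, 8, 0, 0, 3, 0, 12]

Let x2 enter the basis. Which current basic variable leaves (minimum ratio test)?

Column x2 entries and ratios — s_1: 1/1 = 1; s_2: 11/3 = 11/3; x1: 0 ≤ 0, skip; s_4: 0 ≤ 0, skip.
Smallest ratio is 1 in the row of s_1, so s_1 leaves.

s_1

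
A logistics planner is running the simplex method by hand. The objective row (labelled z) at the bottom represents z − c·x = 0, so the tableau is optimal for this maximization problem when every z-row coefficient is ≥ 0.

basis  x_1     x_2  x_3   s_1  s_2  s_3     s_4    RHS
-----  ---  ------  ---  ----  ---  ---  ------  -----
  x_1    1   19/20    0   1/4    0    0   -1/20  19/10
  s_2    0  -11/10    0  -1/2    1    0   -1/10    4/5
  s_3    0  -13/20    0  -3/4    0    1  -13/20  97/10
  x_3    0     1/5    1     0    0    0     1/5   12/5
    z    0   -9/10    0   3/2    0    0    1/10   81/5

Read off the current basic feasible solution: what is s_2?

4/5

s_2 is basic (row 2); its value is the RHS of that row, 4/5.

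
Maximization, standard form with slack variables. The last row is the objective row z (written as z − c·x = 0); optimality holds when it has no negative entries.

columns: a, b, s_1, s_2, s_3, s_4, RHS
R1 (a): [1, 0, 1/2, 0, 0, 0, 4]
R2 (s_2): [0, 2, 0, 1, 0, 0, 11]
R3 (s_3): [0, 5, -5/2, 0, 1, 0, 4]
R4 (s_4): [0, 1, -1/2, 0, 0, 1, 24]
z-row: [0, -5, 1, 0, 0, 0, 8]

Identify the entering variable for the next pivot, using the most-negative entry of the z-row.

Negative z-row entries: b: -5.
The most negative is -5 in column b, so b enters.

b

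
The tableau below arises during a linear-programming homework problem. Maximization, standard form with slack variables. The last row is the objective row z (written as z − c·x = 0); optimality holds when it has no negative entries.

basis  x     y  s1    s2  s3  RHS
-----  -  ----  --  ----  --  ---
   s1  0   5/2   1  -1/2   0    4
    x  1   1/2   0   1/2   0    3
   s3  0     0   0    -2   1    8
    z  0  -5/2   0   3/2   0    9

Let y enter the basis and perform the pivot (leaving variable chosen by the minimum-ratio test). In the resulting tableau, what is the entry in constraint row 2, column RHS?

11/5

Ratio test on column y — row 1: 4/(5/2) = 8/5; row 2: 3/(1/2) = 6; row 3: entry 0 ≤ 0. Minimum is 8/5 at row 1 (s1 leaves); pivot element 5/2.
Divide row 1 by 5/2; eliminate column y from the other rows.
Row 2 update in column RHS: 3 − (1/2)·(8/5) = 11/5.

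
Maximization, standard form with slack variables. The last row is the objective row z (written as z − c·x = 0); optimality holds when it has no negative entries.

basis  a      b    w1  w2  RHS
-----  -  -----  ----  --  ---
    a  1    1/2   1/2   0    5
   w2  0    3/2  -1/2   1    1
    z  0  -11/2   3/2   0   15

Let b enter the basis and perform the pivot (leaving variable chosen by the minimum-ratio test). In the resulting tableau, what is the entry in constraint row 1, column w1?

2/3

Ratio test on column b — row 1: 5/(1/2) = 10; row 2: 1/(3/2) = 2/3. Minimum is 2/3 at row 2 (w2 leaves); pivot element 3/2.
Divide row 2 by 3/2; eliminate column b from the other rows.
Row 1 update in column w1: 1/2 − (1/2)·(-1/3) = 2/3.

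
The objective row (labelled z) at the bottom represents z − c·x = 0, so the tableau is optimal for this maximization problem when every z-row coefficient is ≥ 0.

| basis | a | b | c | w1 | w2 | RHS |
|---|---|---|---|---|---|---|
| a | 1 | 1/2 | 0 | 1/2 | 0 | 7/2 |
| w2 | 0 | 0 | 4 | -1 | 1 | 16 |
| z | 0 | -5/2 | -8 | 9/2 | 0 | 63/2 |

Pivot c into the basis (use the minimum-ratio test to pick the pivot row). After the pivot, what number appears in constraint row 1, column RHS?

Ratio test on column c — row 1: entry 0 ≤ 0; row 2: 16/4 = 4. Minimum is 4 at row 2 (w2 leaves); pivot element 4.
Divide row 2 by 4; eliminate column c from the other rows.
Row 1 update in column RHS: 7/2 − 0·4 = 7/2.

7/2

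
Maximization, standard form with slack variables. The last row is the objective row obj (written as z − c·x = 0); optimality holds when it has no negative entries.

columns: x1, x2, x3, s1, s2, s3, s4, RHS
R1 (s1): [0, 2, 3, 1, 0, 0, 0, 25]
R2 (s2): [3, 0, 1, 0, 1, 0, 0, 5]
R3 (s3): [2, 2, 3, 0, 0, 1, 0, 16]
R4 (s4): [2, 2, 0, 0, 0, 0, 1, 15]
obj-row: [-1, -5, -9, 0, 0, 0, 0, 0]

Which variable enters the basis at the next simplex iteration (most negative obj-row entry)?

Negative obj-row entries: x1: -1, x2: -5, x3: -9.
The most negative is -9 in column x3, so x3 enters.

x3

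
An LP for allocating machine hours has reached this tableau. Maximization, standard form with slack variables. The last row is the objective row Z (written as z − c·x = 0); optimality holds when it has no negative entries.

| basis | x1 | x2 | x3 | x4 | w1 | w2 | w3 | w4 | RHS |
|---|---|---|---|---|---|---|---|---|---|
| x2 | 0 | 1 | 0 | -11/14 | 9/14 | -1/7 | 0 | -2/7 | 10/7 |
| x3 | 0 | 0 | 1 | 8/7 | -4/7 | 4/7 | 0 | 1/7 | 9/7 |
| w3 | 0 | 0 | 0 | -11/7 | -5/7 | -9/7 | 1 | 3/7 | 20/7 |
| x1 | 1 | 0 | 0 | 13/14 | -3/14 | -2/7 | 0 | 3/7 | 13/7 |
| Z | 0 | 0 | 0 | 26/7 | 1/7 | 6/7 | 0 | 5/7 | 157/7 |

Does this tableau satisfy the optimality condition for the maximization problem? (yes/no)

yes

Every Z-row coefficient is ≥ 0, so the tableau is optimal.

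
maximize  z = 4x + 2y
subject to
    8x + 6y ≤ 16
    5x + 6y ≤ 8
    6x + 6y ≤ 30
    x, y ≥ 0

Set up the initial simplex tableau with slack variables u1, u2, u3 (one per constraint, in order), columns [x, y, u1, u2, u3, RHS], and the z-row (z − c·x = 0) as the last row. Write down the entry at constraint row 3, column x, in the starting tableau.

6

Constraint 3 has coefficient 6 on x.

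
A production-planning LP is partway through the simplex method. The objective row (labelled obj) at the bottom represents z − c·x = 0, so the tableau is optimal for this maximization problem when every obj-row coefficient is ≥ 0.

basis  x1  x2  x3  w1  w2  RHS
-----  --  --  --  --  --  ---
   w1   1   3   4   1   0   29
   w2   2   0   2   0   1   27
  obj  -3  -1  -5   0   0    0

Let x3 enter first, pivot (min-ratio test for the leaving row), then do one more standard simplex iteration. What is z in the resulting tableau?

Ratio test on column x3 — row 1: 29/4 = 29/4; row 2: 27/2 = 27/2. Minimum is 29/4 at row 1 (w1 leaves); pivot element 4.
Pivot on row 1; the obj-row RHS becomes 0 − (-5)·(29/4) = 145/4.
Next entering variable (most negative obj-row entry -7/4): x1.
Ratio test on column x1 — row 1: (29/4)/(1/4) = 29; row 2: (25/2)/(3/2) = 25/3. Minimum is 25/3 at row 2 (w2 leaves); pivot element 3/2.
After the second pivot the obj-row RHS is 145/4 − (-7/4)·(25/3) = 305/6.

305/6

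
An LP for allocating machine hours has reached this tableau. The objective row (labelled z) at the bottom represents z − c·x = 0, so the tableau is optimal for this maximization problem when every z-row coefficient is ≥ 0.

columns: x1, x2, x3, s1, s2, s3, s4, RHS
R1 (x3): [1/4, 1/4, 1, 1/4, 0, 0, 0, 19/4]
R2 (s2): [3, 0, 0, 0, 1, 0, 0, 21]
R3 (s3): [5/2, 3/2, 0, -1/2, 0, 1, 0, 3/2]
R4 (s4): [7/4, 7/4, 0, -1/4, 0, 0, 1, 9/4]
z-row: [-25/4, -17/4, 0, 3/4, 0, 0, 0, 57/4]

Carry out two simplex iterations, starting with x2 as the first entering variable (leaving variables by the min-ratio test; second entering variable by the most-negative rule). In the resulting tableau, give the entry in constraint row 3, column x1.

Ratio test on column x2 — row 1: (19/4)/(1/4) = 19; row 2: entry 0 ≤ 0; row 3: (3/2)/(3/2) = 1; row 4: (9/4)/(7/4) = 9/7. Minimum is 1 at row 3 (s3 leaves); pivot element 3/2.
Divide row 3 by 3/2; eliminate column x2 from the other rows.
Second iteration: most negative z-row entry is -2/3 in column s1, so s1 enters.
Ratio test on column s1 — row 1: (9/2)/(1/3) = 27/2; row 2: entry 0 ≤ 0; row 3: entry -1/3 ≤ 0; row 4: (1/2)/(1/3) = 3/2. Minimum is 3/2 at row 4 (s4 leaves); pivot element 1/3.
Divide row 4 by 1/3; eliminate column s1 from the other rows.
After both pivots, the entry at constraint row 3, column x1 is 1/2.

1/2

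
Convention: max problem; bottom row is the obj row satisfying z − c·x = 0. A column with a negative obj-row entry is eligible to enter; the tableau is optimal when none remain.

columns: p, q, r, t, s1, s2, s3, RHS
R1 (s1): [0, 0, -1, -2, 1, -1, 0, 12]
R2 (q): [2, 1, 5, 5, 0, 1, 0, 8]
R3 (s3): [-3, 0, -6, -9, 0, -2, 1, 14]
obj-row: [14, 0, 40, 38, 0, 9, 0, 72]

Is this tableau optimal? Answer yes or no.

Every obj-row coefficient is ≥ 0, so the tableau is optimal.

yes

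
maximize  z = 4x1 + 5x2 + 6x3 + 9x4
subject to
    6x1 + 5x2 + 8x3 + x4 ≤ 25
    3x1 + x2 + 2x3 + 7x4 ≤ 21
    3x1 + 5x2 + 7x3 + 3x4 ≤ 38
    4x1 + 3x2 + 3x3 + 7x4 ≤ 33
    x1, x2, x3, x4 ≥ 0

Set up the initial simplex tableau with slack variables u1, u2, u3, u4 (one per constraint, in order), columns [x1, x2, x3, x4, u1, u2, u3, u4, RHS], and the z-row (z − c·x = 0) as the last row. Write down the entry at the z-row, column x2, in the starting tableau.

The z-row carries the negated objective coefficients: the x2 entry is -5.

-5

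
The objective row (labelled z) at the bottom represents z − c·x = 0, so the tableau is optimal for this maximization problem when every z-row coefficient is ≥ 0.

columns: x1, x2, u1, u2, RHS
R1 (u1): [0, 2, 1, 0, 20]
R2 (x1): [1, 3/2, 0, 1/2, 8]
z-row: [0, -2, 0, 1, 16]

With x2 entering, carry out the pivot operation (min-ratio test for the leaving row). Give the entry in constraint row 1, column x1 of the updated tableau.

-4/3

Ratio test on column x2 — row 1: 20/2 = 10; row 2: 8/(3/2) = 16/3. Minimum is 16/3 at row 2 (x1 leaves); pivot element 3/2.
Divide row 2 by 3/2; eliminate column x2 from the other rows.
Row 1 update in column x1: 0 − 2·(2/3) = -4/3.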